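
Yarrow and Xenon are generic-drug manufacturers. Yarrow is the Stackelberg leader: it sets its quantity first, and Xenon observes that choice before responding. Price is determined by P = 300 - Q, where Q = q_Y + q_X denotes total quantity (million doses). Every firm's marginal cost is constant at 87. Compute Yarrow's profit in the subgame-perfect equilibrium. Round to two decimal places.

Solve by backward induction. Given q_Y, the follower Xenon maximises π_X = (300 - q_Y - q_X)q_X - 87q_X.
∂π_X/∂q_X = 213 - q_Y - 2q_X = 0 gives the reaction function q_X = (213 - q_Y)/2.
Yarrow substitutes q_X(q_Y) into its own profit: π_Y = q_Y(300 - q_Y - (213 - q_Y)/2) - 87q_Y = (387/2 - (1/2)q_Y)q_Y - 87q_Y.
Leader FOC: 213/2 - q_Y = 0, so q_Y = 213/2.
Then q_X = (213 - 213/2)/2 = 213/4.
Price P = 300 - 639/4 = 561/4.
Yarrow's profit: (561/4 - 87)·(213/2) = 5671.1250.

5671.13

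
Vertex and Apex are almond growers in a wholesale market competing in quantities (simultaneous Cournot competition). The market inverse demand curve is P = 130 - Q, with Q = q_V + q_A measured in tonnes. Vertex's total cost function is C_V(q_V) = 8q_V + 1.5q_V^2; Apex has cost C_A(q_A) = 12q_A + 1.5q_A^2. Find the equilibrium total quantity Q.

Vertex's profit: π_V = (130 - Q)q_V - (8q_V + (3/2)q_V²). Setting ∂π_V/∂q_V = 0: 122 - 5q_V - (q_A) = 0.
Apex's first-order condition: 118 - 5q_A - (q_V) = 0.
So q_V = (122 - q_A)/5 and q_A = (118 - q_V)/5.
Solving the pair: q_V = 41/2, q_A = 39/2.
Total output Q = 41/2 + 39/2 = 40.

40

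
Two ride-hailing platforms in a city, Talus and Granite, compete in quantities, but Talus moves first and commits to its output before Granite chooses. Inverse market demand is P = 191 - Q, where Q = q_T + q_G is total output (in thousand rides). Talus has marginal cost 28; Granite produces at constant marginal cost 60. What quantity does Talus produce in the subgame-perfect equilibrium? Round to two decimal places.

97.50

The follower Granite best-responds to any q_T: π_G = (191 - Q)q_G - 60q_G.
Setting the follower's marginal profit to zero, 131 - q_T - 2q_G = 0, i.e. q_G = (131 - q_T)/2.
Talus substitutes q_G(q_T) into its own profit: π_T = q_T(191 - q_T - (131 - q_T)/2) - 28q_T = (251/2 - (1/2)q_T)q_T - 28q_T.
Leader FOC: 195/2 - q_T = 0, so q_T = 195/2.
Then q_G = (131 - 195/2)/2 = 67/4.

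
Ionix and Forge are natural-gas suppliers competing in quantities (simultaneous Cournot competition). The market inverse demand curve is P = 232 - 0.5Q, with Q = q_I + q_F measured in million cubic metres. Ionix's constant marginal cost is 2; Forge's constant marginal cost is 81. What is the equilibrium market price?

Ionix's profit: π_I = (232 - 0.5Q)q_I - (2q_I). Setting ∂π_I/∂q_I = 0: 230 - q_I - (1/2)(q_F) = 0.
Forge's profit: π_F = (232 - 0.5Q)q_F - (81q_F). Setting ∂π_F/∂q_F = 0: 151 - q_F - (1/2)(q_I) = 0.
Best responses: q_I = (230 - (1/2)q_F), q_F = (151 - (1/2)q_I).
Solving the pair: q_I = 206, q_F = 48.
Total output Q = 254, so price P = 232 - (1/2)·254 = 105.

105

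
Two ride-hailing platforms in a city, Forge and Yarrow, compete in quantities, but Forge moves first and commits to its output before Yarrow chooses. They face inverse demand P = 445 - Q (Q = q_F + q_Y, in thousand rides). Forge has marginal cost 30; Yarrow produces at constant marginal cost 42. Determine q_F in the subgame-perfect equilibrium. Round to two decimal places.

213.50

The follower Yarrow best-responds to any q_F: π_Y = (445 - Q)q_Y - 42q_Y.
∂π_Y/∂q_Y = 403 - q_F - 2q_Y = 0 gives the reaction function q_Y = (403 - q_F)/2.
Forge substitutes q_Y(q_F) into its own profit: π_F = q_F(445 - q_F - (403 - q_F)/2) - 30q_F = (487/2 - (1/2)q_F)q_F - 30q_F.
Maximising: ∂π_F/∂q_F = 427/2 - q_F = 0, giving q_F = 427/2.
Then q_Y = (403 - 427/2)/2 = 379/4.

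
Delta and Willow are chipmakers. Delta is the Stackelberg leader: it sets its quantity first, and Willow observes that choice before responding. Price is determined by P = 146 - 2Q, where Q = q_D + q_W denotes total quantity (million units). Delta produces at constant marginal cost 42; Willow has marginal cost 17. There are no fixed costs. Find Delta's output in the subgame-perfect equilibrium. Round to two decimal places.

19.75

The follower Willow best-responds to any q_D: π_W = (146 - 2Q)q_W - 17q_W.
Setting the follower's marginal profit to zero, 129 - 2q_D - 4q_W = 0, i.e. q_W = (129 - 2q_D)/4.
Delta substitutes q_W(q_D) into its own profit: π_D = q_D(146 - 2q_D - (129 - 2q_D)/2) - 42q_D = (163/2 - q_D)q_D - 42q_D.
The leader's first-order condition 79/2 - 2q_D = 0 yields q_D = 79/4.
Then q_W = (129 - 2·(79/4))/4 = 179/8.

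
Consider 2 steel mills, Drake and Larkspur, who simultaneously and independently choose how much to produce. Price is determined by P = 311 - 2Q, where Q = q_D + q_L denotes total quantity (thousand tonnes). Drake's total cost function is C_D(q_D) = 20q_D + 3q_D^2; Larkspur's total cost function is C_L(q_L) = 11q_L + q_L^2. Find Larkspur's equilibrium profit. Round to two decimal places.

5593.17

Drake's profit: π_D = (311 - 2Q)q_D - (20q_D + 3q_D²). Setting ∂π_D/∂q_D = 0: 291 - 10q_D - 2(q_L) = 0.
Larkspur's first-order condition: 300 - 6q_L - 2(q_D) = 0.
Rearranging gives the reaction functions q_D = (291 - 2q_L)/10 and q_L = (300 - 2q_D)/6.
Solving the pair: q_D = 573/28, q_L = 1209/28.
Price P = 311 - 2·(891/14) = 1286/7.
Larkspur's profit: (1286/7)·(1209/28) - 11·(1209/28) - (1209/28)² = 5593.1671.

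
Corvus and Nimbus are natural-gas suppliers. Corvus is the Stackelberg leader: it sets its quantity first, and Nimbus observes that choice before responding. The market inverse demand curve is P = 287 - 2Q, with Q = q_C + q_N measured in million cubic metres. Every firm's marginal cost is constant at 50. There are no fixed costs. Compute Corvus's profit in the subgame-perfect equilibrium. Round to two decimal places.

3510.56

Solve by backward induction. Given q_C, the follower Nimbus maximises π_N = (287 - 2q_C - 2q_N)q_N - 50q_N.
∂π_N/∂q_N = 237 - 2q_C - 4q_N = 0 gives the reaction function q_N = (237 - 2q_C)/4.
Corvus substitutes q_N(q_C) into its own profit: π_C = q_C(287 - 2q_C - (237 - 2q_C)/2) - 50q_C = (337/2 - q_C)q_C - 50q_C.
Maximising: ∂π_C/∂q_C = 237/2 - 2q_C = 0, giving q_C = 237/4.
Then q_N = (237 - 2·(237/4))/4 = 237/8.
Price P = 287 - 2·(711/8) = 437/4.
Corvus's profit: (437/4 - 50)·(237/4) = 3510.5625.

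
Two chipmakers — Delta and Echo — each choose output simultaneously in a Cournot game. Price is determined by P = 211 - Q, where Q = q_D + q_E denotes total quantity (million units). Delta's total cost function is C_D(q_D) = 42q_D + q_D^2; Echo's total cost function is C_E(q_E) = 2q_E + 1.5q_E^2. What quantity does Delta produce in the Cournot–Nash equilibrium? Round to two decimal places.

33.47

Delta's profit: π_D = (211 - Q)q_D - (42q_D + q_D²). Setting ∂π_D/∂q_D = 0: 169 - 4q_D - (q_E) = 0.
Echo's profit: π_E = (211 - Q)q_E - (2q_E + (3/2)q_E²). Setting ∂π_E/∂q_E = 0: 209 - 5q_E - (q_D) = 0.
So q_D = (169 - q_E)/4 and q_E = (209 - q_D)/5.
Solving the pair: q_D = 636/19, q_E = 667/19.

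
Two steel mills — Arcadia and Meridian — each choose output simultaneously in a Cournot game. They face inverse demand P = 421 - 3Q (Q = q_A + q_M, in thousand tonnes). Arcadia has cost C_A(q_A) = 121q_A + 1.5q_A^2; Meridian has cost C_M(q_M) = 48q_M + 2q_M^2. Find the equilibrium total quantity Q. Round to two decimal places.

Arcadia's profit: π_A = (421 - 3Q)q_A - (121q_A + (3/2)q_A²). Setting ∂π_A/∂q_A = 0: 300 - 9q_A - 3(q_M) = 0.
Meridian's first-order condition: 373 - 10q_M - 3(q_A) = 0.
So q_A = (300 - 3q_M)/9 and q_M = (373 - 3q_A)/10.
Solving the pair: q_A = 209/9, q_M = 91/3.
Total output Q = 209/9 + 91/3 = 482/9.

53.56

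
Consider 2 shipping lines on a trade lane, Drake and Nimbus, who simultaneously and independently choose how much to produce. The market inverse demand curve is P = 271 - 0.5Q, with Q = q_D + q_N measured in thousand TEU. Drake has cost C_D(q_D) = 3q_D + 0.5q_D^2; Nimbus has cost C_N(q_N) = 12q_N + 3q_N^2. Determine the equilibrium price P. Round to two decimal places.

193.53

Drake's profit: π_D = (271 - 0.5Q)q_D - (3q_D + (1/2)q_D²). Setting ∂π_D/∂q_D = 0: 268 - 2q_D - (1/2)(q_N) = 0.
Nimbus's first-order condition: 259 - 7q_N - (1/2)(q_D) = 0.
So q_D = (268 - (1/2)q_N)/2 and q_N = (259 - (1/2)q_D)/7.
Substituting one into the other gives q_D = 127.0182 and q_N = 1536/55.
Total output Q = 154.9455, so price P = 271 - (1/2)·154.9455 = 193.5273.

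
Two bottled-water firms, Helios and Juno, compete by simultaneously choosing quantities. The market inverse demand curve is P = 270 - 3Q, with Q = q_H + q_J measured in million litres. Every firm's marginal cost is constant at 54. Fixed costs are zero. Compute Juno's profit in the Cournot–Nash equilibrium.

1728

A representative firm's profit is π_i = q_i(270 - 3Q) - 54q_i.
First-order condition (treating rivals' output as given): 216 - 6q_i - 3q_j = 0.
By symmetry each firm produces the same amount; substituting q_j = q_i yields q_i = 216/9 = 24.
Price P = 270 - 3·48 = 126.
Juno's profit: (126 - 54)·24 = 1728.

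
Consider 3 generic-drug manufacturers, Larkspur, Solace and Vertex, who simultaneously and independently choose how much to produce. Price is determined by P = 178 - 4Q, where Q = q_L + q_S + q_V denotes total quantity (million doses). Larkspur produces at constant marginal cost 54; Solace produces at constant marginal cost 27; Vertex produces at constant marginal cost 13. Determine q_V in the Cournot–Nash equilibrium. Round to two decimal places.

13.75

Larkspur's profit: π_L = (178 - 4Q)q_L - (54q_L). Setting ∂π_L/∂q_L = 0: 124 - 8q_L - 4(q_S + q_V) = 0.
Solace's profit: π_S = (178 - 4Q)q_S - (27q_S). Setting ∂π_S/∂q_S = 0: 151 - 8q_S - 4(q_L + q_V) = 0.
Vertex's first-order condition: 165 - 8q_V - 4(q_L + q_S) = 0.
Summing all 3 equations gives 440 − 16Q = 0, hence Q = 55/2.
Back-substituting: q_L = (124 − 110)/4 = 7/2, q_S = (151 − 110)/4 = 41/4, q_V = (165 − 110)/4 = 55/4.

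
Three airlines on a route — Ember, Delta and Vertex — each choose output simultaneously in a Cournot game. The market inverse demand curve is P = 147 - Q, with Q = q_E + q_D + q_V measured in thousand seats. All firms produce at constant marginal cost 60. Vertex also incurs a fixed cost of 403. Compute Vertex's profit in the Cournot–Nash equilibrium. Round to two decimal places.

70.06

Each firm earns π_i = (147 - Q)q_i - 60q_i.
Setting ∂π_i/∂q_i = 0 with rivals' quantities fixed: 87 - 2q_i - Σ_{j≠i} q_j = 0.
By symmetry each firm produces the same amount; substituting Σ_{j≠i} q_j = 2q_i yields q_i = 87/4.
Price P = 147 - 261/4 = 327/4.
Vertex's profit: (327/4 - 60)·(87/4) - 403 = 1121/16.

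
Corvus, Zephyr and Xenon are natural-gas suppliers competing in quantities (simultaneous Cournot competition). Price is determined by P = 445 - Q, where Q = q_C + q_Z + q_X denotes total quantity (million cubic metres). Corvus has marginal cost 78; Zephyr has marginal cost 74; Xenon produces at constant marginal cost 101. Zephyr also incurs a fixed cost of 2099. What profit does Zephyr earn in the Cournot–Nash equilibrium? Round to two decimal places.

8001.25

Corvus's profit: π_C = (445 - Q)q_C - (78q_C). Setting ∂π_C/∂q_C = 0: 367 - 2q_C - (q_Z + q_X) = 0.
Zephyr's profit: π_Z = (445 - Q)q_Z - (74q_Z). Setting ∂π_Z/∂q_Z = 0: 371 - 2q_Z - (q_C + q_X) = 0.
Xenon's first-order condition: 344 - 2q_X - (q_C + q_Z) = 0.
Adding the 3 first-order conditions: 1082 − 4Q = 0, so Q = 541/2.
Back-substituting: q_C = (367 − 541/2) = 193/2, q_Z = (371 − 541/2) = 201/2, q_X = (344 − 541/2) = 147/2.
Price P = 445 - 541/2 = 349/2.
Zephyr's profit: (349/2 - 74)·(201/2) - 2099 = 8001.2500.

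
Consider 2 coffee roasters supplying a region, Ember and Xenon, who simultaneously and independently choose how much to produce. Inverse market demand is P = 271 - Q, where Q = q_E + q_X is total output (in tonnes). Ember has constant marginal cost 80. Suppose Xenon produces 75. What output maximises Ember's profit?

58

With the rival's output fixed at 75, Ember's profit is π_E = (271 - 75 - q_E)q_E - (80q_E) = (196 - q_E)q_E - (80q_E).
∂π_E/∂q_E = 116 - 2q_E = 0, so q_E = 58.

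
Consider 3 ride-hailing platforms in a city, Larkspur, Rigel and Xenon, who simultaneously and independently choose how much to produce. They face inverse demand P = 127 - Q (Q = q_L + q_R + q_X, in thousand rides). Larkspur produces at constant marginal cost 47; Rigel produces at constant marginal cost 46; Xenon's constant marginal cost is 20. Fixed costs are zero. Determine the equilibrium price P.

Larkspur's profit: π_L = (127 - Q)q_L - (47q_L). Setting ∂π_L/∂q_L = 0: 80 - 2q_L - (q_R + q_X) = 0.
Rigel's first-order condition: 81 - 2q_R - (q_L + q_X) = 0.
Xenon's first-order condition: 107 - 2q_X - (q_L + q_R) = 0.
Adding the 3 first-order conditions: 268 − 4Q = 0, so Q = 67.
Back-substituting: q_L = (80 − 67) = 13, q_R = (81 − 67) = 14, q_X = (107 − 67) = 40.
Total output Q = 67, so price P = 127 - 67 = 60.

60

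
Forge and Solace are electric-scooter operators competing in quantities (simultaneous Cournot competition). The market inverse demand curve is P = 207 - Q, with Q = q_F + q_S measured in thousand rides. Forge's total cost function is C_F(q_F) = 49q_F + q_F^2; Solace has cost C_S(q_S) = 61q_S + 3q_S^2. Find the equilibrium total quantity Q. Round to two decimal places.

Forge's profit: π_F = (207 - Q)q_F - (49q_F + q_F²). Setting ∂π_F/∂q_F = 0: 158 - 4q_F - (q_S) = 0.
Solace's first-order condition: 146 - 8q_S - (q_F) = 0.
So q_F = (158 - q_S)/4 and q_S = (146 - q_F)/8.
Solving the pair: q_F = 1118/31, q_S = 426/31.
Total output Q = 1118/31 + 426/31 = 1544/31.

49.81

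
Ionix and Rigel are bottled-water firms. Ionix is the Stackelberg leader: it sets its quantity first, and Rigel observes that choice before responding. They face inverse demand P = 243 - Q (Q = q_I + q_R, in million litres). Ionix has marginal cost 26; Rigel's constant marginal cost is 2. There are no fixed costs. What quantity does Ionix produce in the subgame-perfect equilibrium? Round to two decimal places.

Solve by backward induction. Given q_I, the follower Rigel maximises π_R = (243 - q_I - q_R)q_R - 2q_R.
Setting the follower's marginal profit to zero, 241 - q_I - 2q_R = 0, i.e. q_R = (241 - q_I)/2.
The leader anticipates this reaction. Substituting into P = 243 - Q gives P = 245/2 - (1/2)q_I, so π_I = (245/2 - (1/2)q_I)q_I - 26q_I.
The leader's first-order condition 193/2 - q_I = 0 yields q_I = 193/2.
Then q_R = (241 - 193/2)/2 = 289/4.

96.50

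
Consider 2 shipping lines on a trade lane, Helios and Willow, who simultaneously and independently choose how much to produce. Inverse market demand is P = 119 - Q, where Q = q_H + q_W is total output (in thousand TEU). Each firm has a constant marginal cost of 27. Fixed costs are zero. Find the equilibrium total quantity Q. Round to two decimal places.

A representative firm's profit is π_i = q_i(119 - Q) - 27q_i.
First-order condition (treating rivals' output as given): 92 - 2q_i - q_j = 0.
With identical firms every q_j equals q_i, so q_j = q_i and 92 = 3q_i, giving q_i = 92/3.
Total output Q = 92/3 + 92/3 = 184/3.

61.33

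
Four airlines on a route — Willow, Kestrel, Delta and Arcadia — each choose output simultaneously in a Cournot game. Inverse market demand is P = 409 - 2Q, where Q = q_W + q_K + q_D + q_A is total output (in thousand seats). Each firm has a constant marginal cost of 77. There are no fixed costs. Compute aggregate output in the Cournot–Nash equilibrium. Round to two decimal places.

132.80

Each firm earns π_i = (409 - 2Q)q_i - 77q_i.
First-order condition (treating rivals' output as given): 332 - 4q_i - 2·Σ_{j≠i} q_j = 0.
With identical firms every q_j equals q_i, so Σ_{j≠i} q_j = 3q_i and 332 = 10q_i, giving q_i = 166/5.
Total output Q = 166/5 + 166/5 + 166/5 + 166/5 = 664/5.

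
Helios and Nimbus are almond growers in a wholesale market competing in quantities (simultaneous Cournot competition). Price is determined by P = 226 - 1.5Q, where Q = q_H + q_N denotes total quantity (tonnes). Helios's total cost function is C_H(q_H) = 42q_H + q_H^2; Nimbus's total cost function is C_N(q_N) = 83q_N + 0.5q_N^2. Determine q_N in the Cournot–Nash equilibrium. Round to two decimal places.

Helios's profit: π_H = (226 - 1.5Q)q_H - (42q_H + q_H²). Setting ∂π_H/∂q_H = 0: 184 - 5q_H - (3/2)(q_N) = 0.
Nimbus's profit: π_N = (226 - 1.5Q)q_N - (83q_N + (1/2)q_N²). Setting ∂π_N/∂q_N = 0: 143 - 4q_N - (3/2)(q_H) = 0.
Rearranging gives the reaction functions q_H = (184 - (3/2)q_N)/5 and q_N = (143 - (3/2)q_H)/4.
Substituting one into the other gives q_H = 29.3803 and q_N = 1756/71.

24.73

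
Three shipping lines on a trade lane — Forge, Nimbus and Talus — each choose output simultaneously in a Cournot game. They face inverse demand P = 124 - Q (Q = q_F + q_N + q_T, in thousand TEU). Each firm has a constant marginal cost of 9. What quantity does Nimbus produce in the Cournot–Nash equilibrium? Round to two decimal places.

28.75

A representative firm's profit is π_i = q_i(124 - Q) - 9q_i.
Setting ∂π_i/∂q_i = 0 with rivals' quantities fixed: 115 - 2q_i - Σ_{j≠i} q_j = 0.
With identical firms every q_j equals q_i, so Σ_{j≠i} q_j = 2q_i and 115 = 4q_i, giving q_i = 115/4.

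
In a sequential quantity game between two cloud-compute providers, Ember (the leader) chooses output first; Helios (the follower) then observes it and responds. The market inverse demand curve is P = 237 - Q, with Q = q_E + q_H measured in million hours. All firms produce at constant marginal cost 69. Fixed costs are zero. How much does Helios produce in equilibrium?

42

Solve by backward induction. Given q_E, the follower Helios maximises π_H = (237 - q_E - q_H)q_H - 69q_H.
Setting the follower's marginal profit to zero, 168 - q_E - 2q_H = 0, i.e. q_H = (168 - q_E)/2.
Ember substitutes q_H(q_E) into its own profit: π_E = q_E(237 - q_E - (168 - q_E)/2) - 69q_E = (153 - (1/2)q_E)q_E - 69q_E.
Maximising: ∂π_E/∂q_E = 84 - q_E = 0, giving q_E = 84.
Then q_H = (168 - 84)/2 = 42.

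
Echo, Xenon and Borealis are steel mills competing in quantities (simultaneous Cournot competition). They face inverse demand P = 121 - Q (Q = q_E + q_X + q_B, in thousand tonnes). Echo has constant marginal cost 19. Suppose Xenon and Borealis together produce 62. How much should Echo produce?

20

With rivals' combined output fixed at 62, Echo's profit is π_E = (121 - 62 - q_E)q_E - (19q_E) = (59 - q_E)q_E - (19q_E).
∂π_E/∂q_E = 40 - 2q_E = 0, so q_E = 20.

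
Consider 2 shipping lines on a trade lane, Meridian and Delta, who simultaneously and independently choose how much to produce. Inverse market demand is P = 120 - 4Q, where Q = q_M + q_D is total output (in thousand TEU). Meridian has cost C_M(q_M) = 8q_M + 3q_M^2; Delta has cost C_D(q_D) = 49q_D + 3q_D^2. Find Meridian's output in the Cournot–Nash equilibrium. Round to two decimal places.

7.13

Meridian's profit: π_M = (120 - 4Q)q_M - (8q_M + 3q_M²). Setting ∂π_M/∂q_M = 0: 112 - 14q_M - 4(q_D) = 0.
Delta's profit: π_D = (120 - 4Q)q_D - (49q_D + 3q_D²). Setting ∂π_D/∂q_D = 0: 71 - 14q_D - 4(q_M) = 0.
Rearranging gives the reaction functions q_M = (112 - 4q_D)/14 and q_D = (71 - 4q_M)/14.
Solving the pair: q_M = 107/15, q_D = 91/30.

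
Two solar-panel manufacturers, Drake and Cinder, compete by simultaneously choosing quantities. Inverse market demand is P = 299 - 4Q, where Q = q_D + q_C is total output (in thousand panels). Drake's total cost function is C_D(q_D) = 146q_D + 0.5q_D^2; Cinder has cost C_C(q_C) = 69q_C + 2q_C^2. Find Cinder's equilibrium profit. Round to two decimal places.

Drake's profit: π_D = (299 - 4Q)q_D - (146q_D + (1/2)q_D²). Setting ∂π_D/∂q_D = 0: 153 - 9q_D - 4(q_C) = 0.
Cinder's profit: π_C = (299 - 4Q)q_C - (69q_C + 2q_C²). Setting ∂π_C/∂q_C = 0: 230 - 12q_C - 4(q_D) = 0.
Rearranging gives the reaction functions q_D = (153 - 4q_C)/9 and q_C = (230 - 4q_D)/12.
Solving the pair: q_D = 229/23, q_C = 729/46.
Price P = 299 - 4·(1187/46) = 195.7826.
Cinder's profit: 195.7826·(729/46) - 69·(729/46) - 2(729/46)² = 1506.9216.

1506.92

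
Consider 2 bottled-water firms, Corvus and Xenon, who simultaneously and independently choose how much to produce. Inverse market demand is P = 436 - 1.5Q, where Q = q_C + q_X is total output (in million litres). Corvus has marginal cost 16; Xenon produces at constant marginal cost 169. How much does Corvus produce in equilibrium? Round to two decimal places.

127.33

Corvus's profit: π_C = (436 - 1.5Q)q_C - (16q_C). Setting ∂π_C/∂q_C = 0: 420 - 3q_C - (3/2)(q_X) = 0.
Xenon's first-order condition: 267 - 3q_X - (3/2)(q_C) = 0.
Best responses: q_C = (420 - (3/2)q_X)/3, q_X = (267 - (3/2)q_C)/3.
Solving the pair: q_C = 382/3, q_X = 76/3.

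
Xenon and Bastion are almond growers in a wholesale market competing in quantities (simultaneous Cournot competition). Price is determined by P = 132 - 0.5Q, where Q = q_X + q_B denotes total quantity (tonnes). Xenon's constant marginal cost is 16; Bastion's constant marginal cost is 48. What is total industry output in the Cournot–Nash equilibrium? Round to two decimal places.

Xenon's profit: π_X = (132 - 0.5Q)q_X - (16q_X). Setting ∂π_X/∂q_X = 0: 116 - q_X - (1/2)(q_B) = 0.
Bastion's profit: π_B = (132 - 0.5Q)q_B - (48q_B). Setting ∂π_B/∂q_B = 0: 84 - q_B - (1/2)(q_X) = 0.
Best responses: q_X = (116 - (1/2)q_B), q_B = (84 - (1/2)q_X).
Substituting one into the other gives q_X = 296/3 and q_B = 104/3.
Total output Q = 296/3 + 104/3 = 400/3.

133.33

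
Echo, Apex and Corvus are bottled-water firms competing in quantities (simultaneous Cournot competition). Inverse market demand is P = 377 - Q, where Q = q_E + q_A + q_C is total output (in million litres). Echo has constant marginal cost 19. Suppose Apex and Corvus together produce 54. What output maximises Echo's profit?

With rivals' combined output fixed at 54, Echo's profit is π_E = (377 - 54 - q_E)q_E - (19q_E) = (323 - q_E)q_E - (19q_E).
∂π_E/∂q_E = 304 - 2q_E = 0, so q_E = 152.

152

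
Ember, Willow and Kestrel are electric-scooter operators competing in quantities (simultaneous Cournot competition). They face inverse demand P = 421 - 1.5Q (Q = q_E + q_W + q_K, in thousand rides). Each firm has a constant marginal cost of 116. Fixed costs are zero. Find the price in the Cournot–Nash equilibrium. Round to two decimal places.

A representative firm's profit is π_i = q_i(421 - 1.5Q) - 116q_i.
First-order condition (treating rivals' output as given): 305 - 3q_i - (3/2)·Σ_{j≠i} q_j = 0.
By symmetry each firm produces the same amount; substituting Σ_{j≠i} q_j = 2q_i yields q_i = 305/6.
Total output Q = 305/2, so price P = 421 - (3/2)·(305/2) = 769/4.

192.25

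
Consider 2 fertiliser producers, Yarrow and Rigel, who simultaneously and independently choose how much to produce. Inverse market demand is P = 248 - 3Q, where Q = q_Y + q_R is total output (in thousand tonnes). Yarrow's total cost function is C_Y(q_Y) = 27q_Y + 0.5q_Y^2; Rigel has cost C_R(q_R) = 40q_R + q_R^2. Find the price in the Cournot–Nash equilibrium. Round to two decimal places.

124.36

Yarrow's profit: π_Y = (248 - 3Q)q_Y - (27q_Y + (1/2)q_Y²). Setting ∂π_Y/∂q_Y = 0: 221 - 7q_Y - 3(q_R) = 0.
Rigel's first-order condition: 208 - 8q_R - 3(q_Y) = 0.
Rearranging gives the reaction functions q_Y = (221 - 3q_R)/7 and q_R = (208 - 3q_Y)/8.
Substituting one into the other gives q_Y = 1144/47 and q_R = 793/47.
Total output Q = 1937/47, so price P = 248 - 3·(1937/47) = 124.3617.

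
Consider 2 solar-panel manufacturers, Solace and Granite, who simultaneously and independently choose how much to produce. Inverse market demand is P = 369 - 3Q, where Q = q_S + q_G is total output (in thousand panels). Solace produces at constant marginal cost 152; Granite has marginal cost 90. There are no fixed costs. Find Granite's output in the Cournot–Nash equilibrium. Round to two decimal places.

37.89

Solace's profit: π_S = (369 - 3Q)q_S - (152q_S). Setting ∂π_S/∂q_S = 0: 217 - 6q_S - 3(q_G) = 0.
Granite's first-order condition: 279 - 6q_G - 3(q_S) = 0.
Rearranging gives the reaction functions q_S = (217 - 3q_G)/6 and q_G = (279 - 3q_S)/6.
Substituting one into the other gives q_S = 155/9 and q_G = 341/9.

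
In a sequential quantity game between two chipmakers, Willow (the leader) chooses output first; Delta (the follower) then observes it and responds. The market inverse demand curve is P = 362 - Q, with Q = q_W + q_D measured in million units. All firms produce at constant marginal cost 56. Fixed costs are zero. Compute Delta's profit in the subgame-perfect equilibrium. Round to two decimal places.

5852.25

Solve by backward induction. Given q_W, the follower Delta maximises π_D = (362 - q_W - q_D)q_D - 56q_D.
Follower FOC: 306 - q_W - 2q_D = 0, so q_D(q_W) = (306 - q_W)/2.
Willow substitutes q_D(q_W) into its own profit: π_W = q_W(362 - q_W - (306 - q_W)/2) - 56q_W = (209 - (1/2)q_W)q_W - 56q_W.
Maximising: ∂π_W/∂q_W = 153 - q_W = 0, giving q_W = 153.
Then q_D = (306 - 153)/2 = 153/2.
Price P = 362 - 459/2 = 265/2.
Delta's profit: (265/2 - 56)·(153/2) = 5852.2500.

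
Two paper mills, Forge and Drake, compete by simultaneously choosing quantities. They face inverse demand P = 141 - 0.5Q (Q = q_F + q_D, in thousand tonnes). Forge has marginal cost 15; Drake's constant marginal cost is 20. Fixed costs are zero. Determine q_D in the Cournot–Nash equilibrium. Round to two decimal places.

Forge's profit: π_F = (141 - 0.5Q)q_F - (15q_F). Setting ∂π_F/∂q_F = 0: 126 - q_F - (1/2)(q_D) = 0.
Drake's first-order condition: 121 - q_D - (1/2)(q_F) = 0.
Rearranging gives the reaction functions q_F = (126 - (1/2)q_D) and q_D = (121 - (1/2)q_F).
Substituting one into the other gives q_F = 262/3 and q_D = 232/3.

77.33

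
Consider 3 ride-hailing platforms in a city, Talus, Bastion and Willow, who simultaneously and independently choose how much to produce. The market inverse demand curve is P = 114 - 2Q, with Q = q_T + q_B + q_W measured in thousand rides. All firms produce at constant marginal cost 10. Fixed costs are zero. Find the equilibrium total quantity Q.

39

Each firm earns π_i = (114 - 2Q)q_i - 10q_i.
First-order condition (treating rivals' output as given): 104 - 4q_i - 2·Σ_{j≠i} q_j = 0.
By symmetry each firm produces the same amount; substituting Σ_{j≠i} q_j = 2q_i yields q_i = 104/8 = 13.
Total output Q = 13 + 13 + 13 = 39.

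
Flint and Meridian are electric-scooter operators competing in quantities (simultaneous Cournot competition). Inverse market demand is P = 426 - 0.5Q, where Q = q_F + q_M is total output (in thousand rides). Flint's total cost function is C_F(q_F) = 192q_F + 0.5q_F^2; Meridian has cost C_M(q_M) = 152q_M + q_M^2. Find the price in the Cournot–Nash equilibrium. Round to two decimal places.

339.39

Flint's profit: π_F = (426 - 0.5Q)q_F - (192q_F + (1/2)q_F²). Setting ∂π_F/∂q_F = 0: 234 - 2q_F - (1/2)(q_M) = 0.
Meridian's first-order condition: 274 - 3q_M - (1/2)(q_F) = 0.
Best responses: q_F = (234 - (1/2)q_M)/2, q_M = (274 - (1/2)q_F)/3.
Solving the pair: q_F = 98.2609, q_M = 1724/23.
Total output Q = 173.2174, so price P = 426 - (1/2)·173.2174 = 339.3913.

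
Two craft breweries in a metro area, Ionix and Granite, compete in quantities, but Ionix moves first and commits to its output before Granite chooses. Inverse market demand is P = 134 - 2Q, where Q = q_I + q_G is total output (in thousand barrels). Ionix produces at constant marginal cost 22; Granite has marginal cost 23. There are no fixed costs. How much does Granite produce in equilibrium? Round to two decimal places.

The follower Granite best-responds to any q_I: π_G = (134 - 2Q)q_G - 23q_G.
Follower FOC: 111 - 2q_I - 4q_G = 0, so q_G(q_I) = (111 - 2q_I)/4.
Ionix substitutes q_G(q_I) into its own profit: π_I = q_I(134 - 2q_I - (111 - 2q_I)/2) - 22q_I = (157/2 - q_I)q_I - 22q_I.
Leader FOC: 113/2 - 2q_I = 0, so q_I = 113/4.
Then q_G = (111 - 2·(113/4))/4 = 109/8.

13.63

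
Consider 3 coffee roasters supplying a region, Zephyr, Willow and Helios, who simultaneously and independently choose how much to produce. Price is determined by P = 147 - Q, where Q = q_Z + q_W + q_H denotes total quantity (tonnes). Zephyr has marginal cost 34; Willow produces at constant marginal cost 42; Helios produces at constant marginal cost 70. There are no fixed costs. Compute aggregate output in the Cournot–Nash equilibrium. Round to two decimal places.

73.75

Zephyr's profit: π_Z = (147 - Q)q_Z - (34q_Z). Setting ∂π_Z/∂q_Z = 0: 113 - 2q_Z - (q_W + q_H) = 0.
Willow's profit: π_W = (147 - Q)q_W - (42q_W). Setting ∂π_W/∂q_W = 0: 105 - 2q_W - (q_Z + q_H) = 0.
Helios's profit: π_H = (147 - Q)q_H - (70q_H). Setting ∂π_H/∂q_H = 0: 77 - 2q_H - (q_Z + q_W) = 0.
Adding the 3 conditions: 295 − 2Q − 2Q = 0, i.e. Q = 295/4.
Back-substituting: q_Z = (113 − 295/4) = 157/4, q_W = (105 − 295/4) = 125/4, q_H = (77 − 295/4) = 13/4.
Total output Q = 157/4 + 125/4 + 13/4 = 295/4.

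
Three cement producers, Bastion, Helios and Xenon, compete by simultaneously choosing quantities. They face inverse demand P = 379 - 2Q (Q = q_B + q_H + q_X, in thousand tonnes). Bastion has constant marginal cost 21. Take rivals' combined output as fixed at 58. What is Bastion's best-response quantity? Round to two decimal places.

60.50

With rivals' combined output fixed at 58, Bastion's profit is π_B = (379 - 2·58 - 2q_B)q_B - (21q_B) = (263 - 2q_B)q_B - (21q_B).
∂π_B/∂q_B = 242 - 4q_B = 0, so q_B = 121/2.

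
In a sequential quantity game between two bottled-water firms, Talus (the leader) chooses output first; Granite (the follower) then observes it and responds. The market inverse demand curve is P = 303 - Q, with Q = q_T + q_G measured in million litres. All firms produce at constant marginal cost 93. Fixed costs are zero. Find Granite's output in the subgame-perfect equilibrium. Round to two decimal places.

The follower Granite best-responds to any q_T: π_G = (303 - Q)q_G - 93q_G.
Follower FOC: 210 - q_T - 2q_G = 0, so q_G(q_T) = (210 - q_T)/2.
Talus substitutes q_G(q_T) into its own profit: π_T = q_T(303 - q_T - (210 - q_T)/2) - 93q_T = (198 - (1/2)q_T)q_T - 93q_T.
The leader's first-order condition 105 - q_T = 0 yields q_T = 105.
Then q_G = (210 - 105)/2 = 105/2.

52.50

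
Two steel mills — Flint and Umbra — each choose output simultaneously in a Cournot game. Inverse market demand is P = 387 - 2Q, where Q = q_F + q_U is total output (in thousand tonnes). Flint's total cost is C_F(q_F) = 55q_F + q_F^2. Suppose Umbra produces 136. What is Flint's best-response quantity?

With the rival's output fixed at 136, Flint's profit is π_F = (387 - 2·136 - 2q_F)q_F - (55q_F + q_F²) = (115 - 2q_F)q_F - (55q_F + q_F²).
∂π_F/∂q_F = 60 - 6q_F = 0, so q_F = 10.

10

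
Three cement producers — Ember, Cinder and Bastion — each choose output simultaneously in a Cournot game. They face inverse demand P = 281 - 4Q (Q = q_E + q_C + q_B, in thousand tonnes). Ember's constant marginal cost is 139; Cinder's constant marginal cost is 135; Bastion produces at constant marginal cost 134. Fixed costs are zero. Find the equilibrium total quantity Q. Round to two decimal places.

27.19

Ember's profit: π_E = (281 - 4Q)q_E - (139q_E). Setting ∂π_E/∂q_E = 0: 142 - 8q_E - 4(q_C + q_B) = 0.
Cinder's first-order condition: 146 - 8q_C - 4(q_E + q_B) = 0.
Bastion's first-order condition: 147 - 8q_B - 4(q_E + q_C) = 0.
Summing all 3 equations gives 435 − 16Q = 0, hence Q = 435/16.
Back-substituting: q_E = (142 − 435/4)/4 = 133/16, q_C = (146 − 435/4)/4 = 149/16, q_B = (147 − 435/4)/4 = 153/16.
Total output Q = 133/16 + 149/16 + 153/16 = 435/16.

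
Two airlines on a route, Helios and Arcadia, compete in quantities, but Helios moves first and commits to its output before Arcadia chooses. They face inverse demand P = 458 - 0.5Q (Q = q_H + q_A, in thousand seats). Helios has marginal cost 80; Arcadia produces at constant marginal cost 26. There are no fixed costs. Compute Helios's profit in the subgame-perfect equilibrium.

26244

Solve by backward induction. Given q_H, the follower Arcadia maximises π_A = (458 - (1/2)q_H - (1/2)q_A)q_A - 26q_A.
Setting the follower's marginal profit to zero, 432 - (1/2)q_H - q_A = 0, i.e. q_A = (432 - (1/2)q_H).
The leader anticipates this reaction. Substituting into P = 458 - 0.5Q gives P = 242 - (1/4)q_H, so π_H = (242 - (1/4)q_H)q_H - 80q_H.
The leader's first-order condition 162 - (1/2)q_H = 0 yields q_H = 324.
Then q_A = (432 - (1/2)·324) = 270.
Price P = 458 - (1/2)·594 = 161.
Helios's profit: (161 - 80)·324 = 26244.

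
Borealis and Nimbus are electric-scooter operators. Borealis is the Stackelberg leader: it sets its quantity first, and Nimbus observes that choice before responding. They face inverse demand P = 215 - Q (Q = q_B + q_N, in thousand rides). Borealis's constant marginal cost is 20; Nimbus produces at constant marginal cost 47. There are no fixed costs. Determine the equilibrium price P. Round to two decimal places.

The follower Nimbus best-responds to any q_B: π_N = (215 - Q)q_N - 47q_N.
Follower FOC: 168 - q_B - 2q_N = 0, so q_N(q_B) = (168 - q_B)/2.
Borealis substitutes q_N(q_B) into its own profit: π_B = q_B(215 - q_B - (168 - q_B)/2) - 20q_B = (131 - (1/2)q_B)q_B - 20q_B.
Leader FOC: 111 - q_B = 0, so q_B = 111.
Then q_N = (168 - 111)/2 = 57/2.
Total output Q = 279/2, so price P = 215 - 279/2 = 151/2.

75.50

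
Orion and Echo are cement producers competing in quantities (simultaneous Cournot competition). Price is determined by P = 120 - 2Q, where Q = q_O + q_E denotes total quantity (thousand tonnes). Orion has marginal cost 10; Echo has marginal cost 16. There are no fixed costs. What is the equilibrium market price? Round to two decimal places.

Orion's profit: π_O = (120 - 2Q)q_O - (10q_O). Setting ∂π_O/∂q_O = 0: 110 - 4q_O - 2(q_E) = 0.
Echo's first-order condition: 104 - 4q_E - 2(q_O) = 0.
Best responses: q_O = (110 - 2q_E)/4, q_E = (104 - 2q_O)/4.
Substituting one into the other gives q_O = 58/3 and q_E = 49/3.
Total output Q = 107/3, so price P = 120 - 2·(107/3) = 146/3.

48.67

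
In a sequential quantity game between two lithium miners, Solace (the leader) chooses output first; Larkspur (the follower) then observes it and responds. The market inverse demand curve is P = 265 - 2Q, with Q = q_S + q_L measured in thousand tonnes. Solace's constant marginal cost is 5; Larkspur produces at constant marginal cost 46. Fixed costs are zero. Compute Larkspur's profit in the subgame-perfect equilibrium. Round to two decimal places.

Solve by backward induction. Given q_S, the follower Larkspur maximises π_L = (265 - 2q_S - 2q_L)q_L - 46q_L.
Setting the follower's marginal profit to zero, 219 - 2q_S - 4q_L = 0, i.e. q_L = (219 - 2q_S)/4.
Solace substitutes q_L(q_S) into its own profit: π_S = q_S(265 - 2q_S - (219 - 2q_S)/2) - 5q_S = (311/2 - q_S)q_S - 5q_S.
Maximising: ∂π_S/∂q_S = 301/2 - 2q_S = 0, giving q_S = 301/4.
Then q_L = (219 - 2·(301/4))/4 = 137/8.
Price P = 265 - 2·(739/8) = 321/4.
Larkspur's profit: (321/4 - 46)·(137/8) = 586.5313.

586.53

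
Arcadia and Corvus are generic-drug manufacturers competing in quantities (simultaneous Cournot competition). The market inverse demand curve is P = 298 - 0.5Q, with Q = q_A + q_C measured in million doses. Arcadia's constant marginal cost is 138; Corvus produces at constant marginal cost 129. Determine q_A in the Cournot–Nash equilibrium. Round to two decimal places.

Arcadia's profit: π_A = (298 - 0.5Q)q_A - (138q_A). Setting ∂π_A/∂q_A = 0: 160 - q_A - (1/2)(q_C) = 0.
Corvus's profit: π_C = (298 - 0.5Q)q_C - (129q_C). Setting ∂π_C/∂q_C = 0: 169 - q_C - (1/2)(q_A) = 0.
Rearranging gives the reaction functions q_A = (160 - (1/2)q_C) and q_C = (169 - (1/2)q_A).
Substituting one into the other gives q_A = 302/3 and q_C = 356/3.

100.67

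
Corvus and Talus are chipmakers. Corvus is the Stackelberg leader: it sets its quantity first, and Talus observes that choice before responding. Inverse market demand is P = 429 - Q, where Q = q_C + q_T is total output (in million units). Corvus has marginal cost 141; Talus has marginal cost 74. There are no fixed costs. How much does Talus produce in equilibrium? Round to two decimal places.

122.25

Solve by backward induction. Given q_C, the follower Talus maximises π_T = (429 - q_C - q_T)q_T - 74q_T.
Follower FOC: 355 - q_C - 2q_T = 0, so q_T(q_C) = (355 - q_C)/2.
The leader anticipates this reaction. Substituting into P = 429 - Q gives P = 503/2 - (1/2)q_C, so π_C = (503/2 - (1/2)q_C)q_C - 141q_C.
Maximising: ∂π_C/∂q_C = 221/2 - q_C = 0, giving q_C = 221/2.
Then q_T = (355 - 221/2)/2 = 489/4.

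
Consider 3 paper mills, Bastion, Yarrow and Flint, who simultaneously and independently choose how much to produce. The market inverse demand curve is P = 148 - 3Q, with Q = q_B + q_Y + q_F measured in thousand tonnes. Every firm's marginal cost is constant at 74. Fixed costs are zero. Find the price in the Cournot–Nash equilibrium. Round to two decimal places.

Each firm earns π_i = (148 - 3Q)q_i - 74q_i.
First-order condition (treating rivals' output as given): 74 - 6q_i - 3·Σ_{j≠i} q_j = 0.
With identical firms every q_j equals q_i, so Σ_{j≠i} q_j = 2q_i and 74 = 12q_i, giving q_i = 37/6.
Total output Q = 37/2, so price P = 148 - 3·(37/2) = 185/2.

92.50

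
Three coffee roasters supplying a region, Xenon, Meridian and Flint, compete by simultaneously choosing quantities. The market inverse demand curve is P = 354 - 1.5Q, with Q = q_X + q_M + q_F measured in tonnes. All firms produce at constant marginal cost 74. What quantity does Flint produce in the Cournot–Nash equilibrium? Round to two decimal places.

46.67

Each firm earns π_i = (354 - 1.5Q)q_i - 74q_i.
First-order condition (treating rivals' output as given): 280 - 3q_i - (3/2)·Σ_{j≠i} q_j = 0.
With identical firms every q_j equals q_i, so Σ_{j≠i} q_j = 2q_i and 280 = 6q_i, giving q_i = 140/3.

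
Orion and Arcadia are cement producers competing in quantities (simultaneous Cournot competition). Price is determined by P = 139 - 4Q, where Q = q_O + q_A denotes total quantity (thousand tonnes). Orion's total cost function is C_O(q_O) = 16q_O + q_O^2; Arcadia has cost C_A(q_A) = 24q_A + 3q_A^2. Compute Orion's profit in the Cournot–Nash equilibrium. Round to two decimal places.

Orion's profit: π_O = (139 - 4Q)q_O - (16q_O + q_O²). Setting ∂π_O/∂q_O = 0: 123 - 10q_O - 4(q_A) = 0.
Arcadia's first-order condition: 115 - 14q_A - 4(q_O) = 0.
So q_O = (123 - 4q_A)/10 and q_A = (115 - 4q_O)/14.
Solving the pair: q_O = 631/62, q_A = 329/62.
Price P = 139 - 4·(480/31) = 77.0645.
Orion's profit: 77.0645·(631/62) - 16·(631/62) - (631/62)² = 517.8993.

517.90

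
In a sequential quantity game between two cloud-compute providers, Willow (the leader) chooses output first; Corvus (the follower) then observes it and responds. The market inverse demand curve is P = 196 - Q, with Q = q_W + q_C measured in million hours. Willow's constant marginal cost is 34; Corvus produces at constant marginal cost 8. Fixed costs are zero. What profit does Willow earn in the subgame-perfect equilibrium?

2312

Solve by backward induction. Given q_W, the follower Corvus maximises π_C = (196 - q_W - q_C)q_C - 8q_C.
∂π_C/∂q_C = 188 - q_W - 2q_C = 0 gives the reaction function q_C = (188 - q_W)/2.
Willow substitutes q_C(q_W) into its own profit: π_W = q_W(196 - q_W - (188 - q_W)/2) - 34q_W = (102 - (1/2)q_W)q_W - 34q_W.
Maximising: ∂π_W/∂q_W = 68 - q_W = 0, giving q_W = 68.
Then q_C = (188 - 68)/2 = 60.
Price P = 196 - 128 = 68.
Willow's profit: (68 - 34)·68 = 2312.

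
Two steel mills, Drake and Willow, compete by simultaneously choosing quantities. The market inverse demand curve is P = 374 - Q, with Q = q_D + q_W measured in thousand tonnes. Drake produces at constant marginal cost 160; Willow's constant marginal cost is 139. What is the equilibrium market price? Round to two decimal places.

224.33

Drake's profit: π_D = (374 - Q)q_D - (160q_D). Setting ∂π_D/∂q_D = 0: 214 - 2q_D - (q_W) = 0.
Willow's first-order condition: 235 - 2q_W - (q_D) = 0.
Best responses: q_D = (214 - q_W)/2, q_W = (235 - q_D)/2.
Solving the pair: q_D = 193/3, q_W = 256/3.
Total output Q = 449/3, so price P = 374 - 449/3 = 673/3.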